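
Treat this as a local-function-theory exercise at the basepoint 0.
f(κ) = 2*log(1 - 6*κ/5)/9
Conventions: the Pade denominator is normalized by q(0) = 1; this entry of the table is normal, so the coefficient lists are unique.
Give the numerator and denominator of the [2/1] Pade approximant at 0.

The Pade approximant has numerator coefficients [0, -4/15, 4/75]; denominator coefficients [1, -4/5].

Taylor coefficients needed (expand at 0): a_0 = 0, a_1 = -4/15, a_2 = -4/25, a_3 = -16/125.
Write the denominator as Q(κ) = 1 + q1*κ. Requiring Q*f - P = O(κ^4) with deg P <= 2 kills the coefficients of κ^3..κ^3 in Q*f:
  κ^3: a_3 + q1*a_2 = 0, i.e. -16/125 + (-4/25)*q1 = 0.
Solving this linear system: q1 = -4/5.
The numerator is Q*f truncated at degree 2: P0 = a_0 = 0; P1 = a_1 + q1*a_0 = -4/15; P2 = a_2 + q1*a_1 = 4/75.


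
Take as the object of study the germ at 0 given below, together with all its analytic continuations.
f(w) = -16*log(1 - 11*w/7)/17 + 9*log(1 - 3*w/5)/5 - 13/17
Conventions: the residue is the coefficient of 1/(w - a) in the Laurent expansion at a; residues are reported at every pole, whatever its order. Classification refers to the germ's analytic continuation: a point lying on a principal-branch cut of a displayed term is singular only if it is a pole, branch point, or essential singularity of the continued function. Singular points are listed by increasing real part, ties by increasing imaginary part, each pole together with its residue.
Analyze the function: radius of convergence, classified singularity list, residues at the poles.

Radius of convergence at 0: 7/11.
At 7/11: a logarithmic branch point.
At 5/3: a logarithmic branch point.

Branch term (-16/17)*log(1 - w/(7/11)): its argument vanishes at w = 7/11, a logarithmic branch point, modulus 7/11.
Branch term (9/5)*log(1 - w/(5/3)): its argument vanishes at w = 5/3, a logarithmic branch point, modulus 5/3.
The radius of convergence is the smallest modulus among the singular points: 7/11.
List the singular points by increasing real part (a conjugate pair: the negative imaginary part first).


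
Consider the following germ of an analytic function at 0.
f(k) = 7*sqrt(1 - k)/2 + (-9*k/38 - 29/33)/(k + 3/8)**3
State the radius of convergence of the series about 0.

The radius of convergence is 3/8.

Denominator factor (k + 3/8)^3: pole of order 3 at -3/8, modulus 3/8.
Branch term (7/2)*sqrt(1 - k/(1)): its argument vanishes at k = 1, a square-root branch point, modulus 1.
The radius of convergence is the smallest modulus among the singular points: 3/8.


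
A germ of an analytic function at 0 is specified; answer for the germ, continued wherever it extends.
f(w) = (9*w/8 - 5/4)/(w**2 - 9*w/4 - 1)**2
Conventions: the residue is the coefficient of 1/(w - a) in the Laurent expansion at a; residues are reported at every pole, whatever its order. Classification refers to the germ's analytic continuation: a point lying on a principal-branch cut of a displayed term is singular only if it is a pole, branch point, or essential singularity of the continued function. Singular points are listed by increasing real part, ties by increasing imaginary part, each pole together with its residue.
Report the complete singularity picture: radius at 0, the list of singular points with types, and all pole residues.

Radius of convergence at 0: -9/8 + (1/8)*sqrt(145).
At 9/8 - (1/8)*sqrt(145): a pole of order 2; residue (2/21025)*sqrt(145).
At 9/8 + (1/8)*sqrt(145): a pole of order 2; residue -(2/21025)*sqrt(145).

Denominator factor (w**2 - 9*w/4 - 1)^2: discriminant 145/16, real irrational roots 9/8 + (1/8)*sqrt(145) and 9/8 - (1/8)*sqrt(145); poles of order 2, moduli 9/8 + (1/8)*sqrt(145) and -9/8 + (1/8)*sqrt(145).
The radius of convergence is the smallest modulus among the singular points: -9/8 + (1/8)*sqrt(145).
The factor w**2 - 9*w/4 - 1 splits as (w - a)(w - a') with a = 9/8 - (1/8)*sqrt(145), a' = 9/8 + (1/8)*sqrt(145). At the order-2 pole a set g(w) = (w - a)^2*f(w) = [9*w/8 - 5/4] / (w - a')^2.
Order-2 pole: residue = g'(a); g'(9/8 - (1/8)*sqrt(145)) = (2/21025)*sqrt(145), so the residue is (2/21025)*sqrt(145).
The factor w**2 - 9*w/4 - 1 splits as (w - a)(w - a') with a = 9/8 + (1/8)*sqrt(145), a' = 9/8 - (1/8)*sqrt(145). At the order-2 pole a set g(w) = (w - a)^2*f(w) = [9*w/8 - 5/4] / (w - a')^2.
Order-2 pole: residue = g'(a); g'(9/8 + (1/8)*sqrt(145)) = -(2/21025)*sqrt(145), so the residue is -(2/21025)*sqrt(145).
List the singular points by increasing real part (a conjugate pair: the negative imaginary part first).


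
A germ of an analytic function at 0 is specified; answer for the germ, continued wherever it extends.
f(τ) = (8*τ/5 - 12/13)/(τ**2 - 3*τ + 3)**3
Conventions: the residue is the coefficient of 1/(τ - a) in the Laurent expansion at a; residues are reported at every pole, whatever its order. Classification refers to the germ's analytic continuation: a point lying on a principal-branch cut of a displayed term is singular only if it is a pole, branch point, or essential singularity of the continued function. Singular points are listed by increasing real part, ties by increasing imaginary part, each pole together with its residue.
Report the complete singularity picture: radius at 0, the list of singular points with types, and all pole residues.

Denominator factor (τ**2 - 3*τ + 3)^3: discriminant -3, complex-conjugate roots (3/2) + ((1/2)*sqrt(3))*i and (3/2) - ((1/2)*sqrt(3))*i; poles of order 3, moduli sqrt(3) and sqrt(3).
The radius of convergence is the smallest modulus among the singular points: sqrt(3).
The factor τ**2 - 3*τ + 3 splits as (τ - a)(τ - a') with a = (3/2) - ((1/2)*sqrt(3))*i, a' = (3/2) + ((1/2)*sqrt(3))*i. At the order-3 pole a set g(τ) = (τ - a)^3*f(τ) = [8*τ/5 - 12/13] / (τ - a')^3.
Order-3 pole: residue = g''(a)/2; g''((3/2) - ((1/2)*sqrt(3))*i) = ((128/195)*sqrt(3))*i, so the residue is ((64/195)*sqrt(3))*i.
The factor τ**2 - 3*τ + 3 splits as (τ - a)(τ - a') with a = (3/2) + ((1/2)*sqrt(3))*i, a' = (3/2) - ((1/2)*sqrt(3))*i. At the order-3 pole a set g(τ) = (τ - a)^3*f(τ) = [8*τ/5 - 12/13] / (τ - a')^3.
Order-3 pole: residue = g''(a)/2; g''((3/2) + ((1/2)*sqrt(3))*i) = -((128/195)*sqrt(3))*i, so the residue is -((64/195)*sqrt(3))*i.
List the singular points by increasing real part (a conjugate pair: the negative imaginary part first).

Radius of convergence at 0: sqrt(3).
At (3/2) - ((1/2)*sqrt(3))*i: a pole of order 3; residue ((64/195)*sqrt(3))*i.
At (3/2) + ((1/2)*sqrt(3))*i: a pole of order 3; residue -((64/195)*sqrt(3))*i.


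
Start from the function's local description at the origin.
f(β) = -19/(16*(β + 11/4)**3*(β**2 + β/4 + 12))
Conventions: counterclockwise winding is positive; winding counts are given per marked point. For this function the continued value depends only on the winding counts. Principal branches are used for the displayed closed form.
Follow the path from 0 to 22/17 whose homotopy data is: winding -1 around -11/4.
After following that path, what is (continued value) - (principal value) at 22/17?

Continued minus principal equals 0.

The function is rational, hence single-valued: continuing it around any pole returns the same value, so the difference is 0.


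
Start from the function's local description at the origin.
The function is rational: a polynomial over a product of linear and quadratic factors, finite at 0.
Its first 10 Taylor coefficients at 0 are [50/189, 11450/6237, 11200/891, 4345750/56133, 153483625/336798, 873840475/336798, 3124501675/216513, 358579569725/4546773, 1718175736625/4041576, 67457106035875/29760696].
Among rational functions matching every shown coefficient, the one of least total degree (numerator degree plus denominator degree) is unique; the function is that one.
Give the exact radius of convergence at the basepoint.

The radius of convergence is 3 - (1/5)*sqrt(195).

No rational of total degree below 8 reproduces all 10 coefficients; solving the [1/7] Pade equations on them gives f(ν) = (9/7 - 15*ν/11)/((ν + 3/2)**3*(ν**2 - 6*ν + 6/5)**2), whose expansion matches every shown term.
Denominator factor (ν + 3/2)^3: pole of order 3 at -3/2, modulus 3/2.
Denominator factor (ν**2 - 6*ν + 6/5)^2: discriminant 156/5, real irrational roots 3 + (1/5)*sqrt(195) and 3 - (1/5)*sqrt(195); poles of order 2, moduli 3 + (1/5)*sqrt(195) and 3 - (1/5)*sqrt(195).
The radius of convergence is the smallest modulus among the singular points: 3 - (1/5)*sqrt(195).


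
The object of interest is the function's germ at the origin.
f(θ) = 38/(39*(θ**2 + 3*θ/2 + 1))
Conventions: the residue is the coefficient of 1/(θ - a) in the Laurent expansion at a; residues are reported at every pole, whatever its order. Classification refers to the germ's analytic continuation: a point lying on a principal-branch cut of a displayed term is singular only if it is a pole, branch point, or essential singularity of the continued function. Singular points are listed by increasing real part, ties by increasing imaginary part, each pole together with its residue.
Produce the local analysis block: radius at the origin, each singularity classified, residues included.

Denominator factor (θ**2 + 3*θ/2 + 1): discriminant -7/4, complex-conjugate roots (-3/4) + ((1/4)*sqrt(7))*i and (-3/4) - ((1/4)*sqrt(7))*i; poles of order 1, moduli 1 and 1.
The radius of convergence is the smallest modulus among the singular points: 1.
The factor θ**2 + 3*θ/2 + 1 splits as (θ - a)(θ - a') with a = (-3/4) - ((1/4)*sqrt(7))*i, a' = (-3/4) + ((1/4)*sqrt(7))*i. At the order-1 pole a set g(θ) = (θ - a)*f(θ) = [38/39] / (θ - a').
Simple pole: residue = g(a) at a = (-3/4) - ((1/4)*sqrt(7))*i, which is ((76/273)*sqrt(7))*i.
The factor θ**2 + 3*θ/2 + 1 splits as (θ - a)(θ - a') with a = (-3/4) + ((1/4)*sqrt(7))*i, a' = (-3/4) - ((1/4)*sqrt(7))*i. At the order-1 pole a set g(θ) = (θ - a)*f(θ) = [38/39] / (θ - a').
Simple pole: residue = g(a) at a = (-3/4) + ((1/4)*sqrt(7))*i, which is -((76/273)*sqrt(7))*i.
List the singular points by increasing real part (a conjugate pair: the negative imaginary part first).

Radius of convergence at 0: 1.
At (-3/4) - ((1/4)*sqrt(7))*i: a pole of order 1; residue ((76/273)*sqrt(7))*i.
At (-3/4) + ((1/4)*sqrt(7))*i: a pole of order 1; residue -((76/273)*sqrt(7))*i.


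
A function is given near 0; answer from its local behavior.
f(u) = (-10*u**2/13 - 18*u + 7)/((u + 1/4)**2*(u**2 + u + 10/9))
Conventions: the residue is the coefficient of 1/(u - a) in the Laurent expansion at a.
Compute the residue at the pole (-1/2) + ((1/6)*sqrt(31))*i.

The residue is (2964672/229957) + ((4637424/7128667)*sqrt(31))*i.

The factor u**2 + u + 10/9 splits as (u - a)(u - a') with a = (-1/2) + ((1/6)*sqrt(31))*i, a' = (-1/2) - ((1/6)*sqrt(31))*i. At the order-1 pole a set g(u) = (u - a)*f(u) = [(-10*u**2/13 - 18*u + 7)/(u + 1/4)**2] / (u - a').
Simple pole: residue = g(a) at a = (-1/2) + ((1/6)*sqrt(31))*i, which is (2964672/229957) + ((4637424/7128667)*sqrt(31))*i.


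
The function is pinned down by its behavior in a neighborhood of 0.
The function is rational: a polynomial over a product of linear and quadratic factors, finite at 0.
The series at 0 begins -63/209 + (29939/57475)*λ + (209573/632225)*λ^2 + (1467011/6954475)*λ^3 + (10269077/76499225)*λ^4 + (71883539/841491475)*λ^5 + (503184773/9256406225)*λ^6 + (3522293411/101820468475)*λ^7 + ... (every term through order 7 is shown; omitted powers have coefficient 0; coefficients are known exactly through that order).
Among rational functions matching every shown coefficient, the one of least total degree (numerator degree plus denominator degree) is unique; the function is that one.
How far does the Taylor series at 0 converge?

No rational of total degree below 2 reproduces all 8 coefficients; solving the [1/1] Pade equations on them gives f(λ) = (9/19 - 28*λ/25)/(λ - 11/7), whose expansion matches every shown term.
Denominator factor (λ - 11/7): pole of order 1 at 11/7, modulus 11/7.
The radius of convergence is the smallest modulus among the singular points: 11/7.

The radius of convergence is 11/7.


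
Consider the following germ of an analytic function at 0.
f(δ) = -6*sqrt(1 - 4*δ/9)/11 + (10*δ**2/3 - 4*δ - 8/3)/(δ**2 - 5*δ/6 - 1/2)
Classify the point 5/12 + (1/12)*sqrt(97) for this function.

The point is a pole of order 1.

The denominator factor δ**2 - 5*δ/6 - 1/2 vanishes at 5/12 + (1/12)*sqrt(97) and appears to the power 1; the numerator there equals -163/108 - (11/108)*sqrt(97), nonzero, and no other factor vanishes.
The branch terms are analytic at this point.
Hence a pole whose order is the multiplicity, 1.


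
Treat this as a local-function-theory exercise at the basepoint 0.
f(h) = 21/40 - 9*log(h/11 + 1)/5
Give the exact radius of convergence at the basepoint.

The radius of convergence is 11.

Branch term (-9/5)*log(1 - h/(-11)): its argument vanishes at h = -11, a logarithmic branch point, modulus 11.
The radius of convergence is the smallest modulus among the singular points: 11.


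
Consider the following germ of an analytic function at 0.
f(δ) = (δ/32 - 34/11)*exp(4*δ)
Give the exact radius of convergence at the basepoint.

The factor exp(4*δ) is entire and contributes no finite singular point.
The polynomial part has no poles.
No finite singular points: the Taylor series at 0 converges everywhere.

The radius of convergence is infinite.


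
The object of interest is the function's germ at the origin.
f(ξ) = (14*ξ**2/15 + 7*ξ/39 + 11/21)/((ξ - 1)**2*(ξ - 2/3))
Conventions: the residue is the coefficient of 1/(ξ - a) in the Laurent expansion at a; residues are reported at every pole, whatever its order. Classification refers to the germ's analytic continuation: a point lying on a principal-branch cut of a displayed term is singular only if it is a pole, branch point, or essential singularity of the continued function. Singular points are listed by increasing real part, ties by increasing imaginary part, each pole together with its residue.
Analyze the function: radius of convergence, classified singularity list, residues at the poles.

Radius of convergence at 0: 2/3.
At 2/3: a pole of order 1; residue 13001/1365.
At 1: a pole of order 2; residue -3909/455.

Denominator factor (ξ - 2/3): pole of order 1 at 2/3, modulus 2/3.
Denominator factor (ξ - 1)^2: pole of order 2 at 1, modulus 1.
The radius of convergence is the smallest modulus among the singular points: 2/3.
At the order-1 pole 2/3 set g(ξ) = (ξ - (2/3))*f(ξ) = (14*ξ**2/15 + 7*ξ/39 + 11/21)/(ξ - 1)**2.
Simple pole: residue = g(a) at a = 2/3, which is 13001/1365.
At the order-2 pole 1 set g(ξ) = (ξ - (1))^2*f(ξ) = (14*ξ**2/15 + 7*ξ/39 + 11/21)/(ξ - 2/3).
Order-2 pole: residue = g'(a); g'(1) = -3909/455, so the residue is -3909/455.
List the singular points by increasing real part (a conjugate pair: the negative imaginary part first).


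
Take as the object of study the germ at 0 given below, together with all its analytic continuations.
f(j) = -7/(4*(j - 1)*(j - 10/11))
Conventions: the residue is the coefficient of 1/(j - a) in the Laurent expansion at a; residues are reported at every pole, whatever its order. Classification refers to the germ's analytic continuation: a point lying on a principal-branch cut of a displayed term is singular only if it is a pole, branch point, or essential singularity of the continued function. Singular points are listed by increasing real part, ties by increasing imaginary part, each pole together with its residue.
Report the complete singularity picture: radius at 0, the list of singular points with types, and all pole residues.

Denominator factor (j - 1): pole of order 1 at 1, modulus 1.
Denominator factor (j - 10/11): pole of order 1 at 10/11, modulus 10/11.
The radius of convergence is the smallest modulus among the singular points: 10/11.
At the order-1 pole 10/11 set g(j) = (j - (10/11))*f(j) = -7/(4*(j - 1)).
Simple pole: residue = g(a) at a = 10/11, which is 77/4.
At the order-1 pole 1 set g(j) = (j - (1))*f(j) = -7/(4*(j - 10/11)).
Simple pole: residue = g(a) at a = 1, which is -77/4.
List the singular points by increasing real part (a conjugate pair: the negative imaginary part first).

Radius of convergence at 0: 10/11.
At 10/11: a pole of order 1; residue 77/4.
At 1: a pole of order 1; residue -77/4.


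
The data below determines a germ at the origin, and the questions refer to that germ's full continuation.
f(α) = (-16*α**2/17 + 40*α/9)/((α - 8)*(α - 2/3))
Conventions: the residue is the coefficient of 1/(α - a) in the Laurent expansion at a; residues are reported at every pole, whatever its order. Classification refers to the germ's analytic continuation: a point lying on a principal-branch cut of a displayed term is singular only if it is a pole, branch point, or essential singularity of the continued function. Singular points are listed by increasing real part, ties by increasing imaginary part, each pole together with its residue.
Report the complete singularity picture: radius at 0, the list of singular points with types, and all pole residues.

Radius of convergence at 0: 2/3.
At 2/3: a pole of order 1; residue -584/1683.
At 8: a pole of order 1; residue -1888/561.

Denominator factor (α - 8): pole of order 1 at 8, modulus 8.
Denominator factor (α - 2/3): pole of order 1 at 2/3, modulus 2/3.
The radius of convergence is the smallest modulus among the singular points: 2/3.
At the order-1 pole 2/3 set g(α) = (α - (2/3))*f(α) = (-16*α**2/17 + 40*α/9)/(α - 8).
Simple pole: residue = g(a) at a = 2/3, which is -584/1683.
At the order-1 pole 8 set g(α) = (α - (8))*f(α) = (-16*α**2/17 + 40*α/9)/(α - 2/3).
Simple pole: residue = g(a) at a = 8, which is -1888/561.
List the singular points by increasing real part (a conjugate pair: the negative imaginary part first).


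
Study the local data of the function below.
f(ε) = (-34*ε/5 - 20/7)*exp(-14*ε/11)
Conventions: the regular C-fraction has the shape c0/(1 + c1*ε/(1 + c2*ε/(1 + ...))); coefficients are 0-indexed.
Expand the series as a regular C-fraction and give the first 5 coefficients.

Taylor coefficients (expand at 0): a_0 = -20/7, a_1 = -174/55, a_2 = 3836/605, a_3 = -90356/19965, a_4 = 148176/73205.
c0 = a_0 = -20/7. Peel one level at a time: if S = 1 + c*ε/S' with S'(0) = 1, then c is the ε-coefficient of S and S' = c*ε/(S - 1).
S_1 = c0/f = 1 + (-609/550)*ε + (1042181/302500)*ε^2 + ...; c1 = -609/550.
S_2 = c1*ε/(S_1 - 1) = 1 + (148883/47850)*ε + (2368562/915849)*ε^2 + ...; c2 = 148883/47850.
S_3 = c2*ε/(S_2 - 1) = 1 + (-16918300/20354433)*ε + (-127665423200/492631323129)*ε^2 + ...; c3 = -16918300/20354433.
S_4 = c3*ε/(S_3 - 1) = 1 + (-5288996104/16963665213)*ε + ...; c4 = -5288996104/16963665213.

The regular C-fraction coefficients are [-20/7, -609/550, 148883/47850, -16918300/20354433, -5288996104/16963665213].


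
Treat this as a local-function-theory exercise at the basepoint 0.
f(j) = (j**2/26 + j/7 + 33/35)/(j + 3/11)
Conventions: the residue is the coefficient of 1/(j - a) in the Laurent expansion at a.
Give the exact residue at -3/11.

The residue is 99843/110110.

At the order-1 pole -3/11 set g(j) = (j - (-3/11))*f(j) = j**2/26 + j/7 + 33/35.
Simple pole: residue = g(a) at a = -3/11, which is 99843/110110.


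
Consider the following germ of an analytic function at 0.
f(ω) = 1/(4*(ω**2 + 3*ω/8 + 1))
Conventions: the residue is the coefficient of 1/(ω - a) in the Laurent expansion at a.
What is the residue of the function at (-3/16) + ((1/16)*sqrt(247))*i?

The residue is -((2/247)*sqrt(247))*i.

The factor ω**2 + 3*ω/8 + 1 splits as (ω - a)(ω - a') with a = (-3/16) + ((1/16)*sqrt(247))*i, a' = (-3/16) - ((1/16)*sqrt(247))*i. At the order-1 pole a set g(ω) = (ω - a)*f(ω) = [1/4] / (ω - a').
Simple pole: residue = g(a) at a = (-3/16) + ((1/16)*sqrt(247))*i, which is -((2/247)*sqrt(247))*i.


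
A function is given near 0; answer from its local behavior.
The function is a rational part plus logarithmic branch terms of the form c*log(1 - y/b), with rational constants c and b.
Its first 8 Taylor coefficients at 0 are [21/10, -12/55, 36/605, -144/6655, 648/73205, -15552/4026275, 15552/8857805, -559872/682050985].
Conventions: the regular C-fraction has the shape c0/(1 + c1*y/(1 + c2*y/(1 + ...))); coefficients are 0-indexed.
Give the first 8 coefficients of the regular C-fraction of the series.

Taylor coefficients (read off): a_0 = 21/10, a_1 = -12/55, a_2 = 36/605, a_3 = -144/6655, a_4 = 648/73205, a_5 = -15552/4026275, a_6 = 15552/8857805, a_7 = -559872/682050985.
c0 = a_0 = 21/10. Peel one level at a time: if S = 1 + c*y/S' with S'(0) = 1, then c is the y-coefficient of S and S' = c*y/(S - 1).
S_1 = c0/f = 1 + (8/77)*y + (-104/5929)*y^2 + ...; c1 = 8/77.
S_2 = c1*y/(S_1 - 1) = 1 + (13/77)*y + (-3/121)*y^2 + ...; c2 = 13/77.
S_3 = c2*y/(S_2 - 1) = 1 + (21/143)*y + (-378/20449)*y^2 + ...; c3 = 21/143.
S_4 = c3*y/(S_3 - 1) = 1 + (18/143)*y + (-12/605)*y^2 + ...; c4 = 18/143.
S_5 = c4*y/(S_4 - 1) = 1 + (26/165)*y + (-494/27225)*y^2 + ...; c5 = 26/165.
S_6 = c5*y/(S_5 - 1) = 1 + (19/165)*y + (-81/4235)*y^2 + ...; c6 = 19/165.
S_7 = c6*y/(S_6 - 1) = 1 + (243/1463)*y + ...; c7 = 243/1463.

The regular C-fraction coefficients are [21/10, 8/77, 13/77, 21/143, 18/143, 26/165, 19/165, 243/1463].


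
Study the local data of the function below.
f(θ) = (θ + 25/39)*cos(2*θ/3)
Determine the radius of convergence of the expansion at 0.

The factor cos(2*θ/3) is entire and contributes no finite singular point.
The polynomial part has no poles.
No finite singular points: the Taylor series at 0 converges everywhere.

The radius of convergence is infinite.


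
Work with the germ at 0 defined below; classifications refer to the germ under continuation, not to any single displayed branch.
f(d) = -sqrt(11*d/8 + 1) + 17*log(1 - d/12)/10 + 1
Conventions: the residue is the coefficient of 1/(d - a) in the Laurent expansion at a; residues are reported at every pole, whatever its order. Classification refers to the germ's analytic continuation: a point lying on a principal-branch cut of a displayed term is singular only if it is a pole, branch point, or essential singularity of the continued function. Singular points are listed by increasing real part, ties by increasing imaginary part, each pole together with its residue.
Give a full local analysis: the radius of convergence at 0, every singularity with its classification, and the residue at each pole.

Radius of convergence at 0: 8/11.
At -8/11: an algebraic (square-root) branch point.
At 12: a logarithmic branch point.

Branch term (-1)*sqrt(1 - d/(-8/11)): its argument vanishes at d = -8/11, a square-root branch point, modulus 8/11.
Branch term (17/10)*log(1 - d/(12)): its argument vanishes at d = 12, a logarithmic branch point, modulus 12.
The radius of convergence is the smallest modulus among the singular points: 8/11.
List the singular points by increasing real part (a conjugate pair: the negative imaginary part first).


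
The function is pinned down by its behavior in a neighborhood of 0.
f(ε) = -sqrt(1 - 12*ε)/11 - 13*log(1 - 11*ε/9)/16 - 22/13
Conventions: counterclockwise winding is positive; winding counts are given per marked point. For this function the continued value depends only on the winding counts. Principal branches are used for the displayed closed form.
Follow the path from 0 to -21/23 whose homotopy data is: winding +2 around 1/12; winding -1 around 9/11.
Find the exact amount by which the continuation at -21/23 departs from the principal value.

The rational part is single-valued and drops out of the difference; each branch term changes only by its own monodromy.
(-1/11)*sqrt(1 - ε/(1/12)): winding +2 is even, the square root returns to the same sheet, contribution 0.
(-13/16)*log(1 - ε/(9/11)): each positive loop around 9/11 adds 2*pi*i to the log, so winding -1 contributes (-13/16)*(-1)*2*pi*i = (13/8)*pi*i.
Summing the contributions at ε = -21/23 gives (13/8)*pi*i.

Continued minus principal equals (13/8)*pi*i.


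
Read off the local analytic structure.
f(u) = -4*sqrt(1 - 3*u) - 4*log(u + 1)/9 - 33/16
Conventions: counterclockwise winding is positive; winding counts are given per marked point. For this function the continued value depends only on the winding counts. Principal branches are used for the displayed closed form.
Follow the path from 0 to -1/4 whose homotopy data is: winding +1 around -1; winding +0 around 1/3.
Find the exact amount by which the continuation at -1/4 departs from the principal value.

The rational part is single-valued and drops out of the difference; each branch term changes only by its own monodromy.
(-4)*sqrt(1 - u/(1/3)): winding +0 is even, the square root returns to the same sheet, contribution 0.
(-4/9)*log(1 - u/(-1)): each positive loop around -1 adds 2*pi*i to the log, so winding +1 contributes (-4/9)*(1)*2*pi*i = -(8/9)*pi*i.
Summing the contributions at u = -1/4 gives -(8/9)*pi*i.

Continued minus principal equals -(8/9)*pi*i.


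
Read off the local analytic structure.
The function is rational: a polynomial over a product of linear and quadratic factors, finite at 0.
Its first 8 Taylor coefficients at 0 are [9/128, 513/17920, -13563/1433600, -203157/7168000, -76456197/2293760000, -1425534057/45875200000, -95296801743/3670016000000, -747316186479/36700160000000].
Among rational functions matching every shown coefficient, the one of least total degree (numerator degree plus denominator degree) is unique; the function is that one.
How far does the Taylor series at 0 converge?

The radius of convergence is 8/5.

No rational of total degree below 4 reproduces all 8 coefficients; solving the [1/3] Pade equations on them gives f(ζ) = (24*ζ/35 - 3/5)/((ζ - 10/3)*(ζ - 8/5)**2), whose expansion matches every shown term.
Denominator factor (ζ - 8/5)^2: pole of order 2 at 8/5, modulus 8/5.
Denominator factor (ζ - 10/3): pole of order 1 at 10/3, modulus 10/3.
The radius of convergence is the smallest modulus among the singular points: 8/5.


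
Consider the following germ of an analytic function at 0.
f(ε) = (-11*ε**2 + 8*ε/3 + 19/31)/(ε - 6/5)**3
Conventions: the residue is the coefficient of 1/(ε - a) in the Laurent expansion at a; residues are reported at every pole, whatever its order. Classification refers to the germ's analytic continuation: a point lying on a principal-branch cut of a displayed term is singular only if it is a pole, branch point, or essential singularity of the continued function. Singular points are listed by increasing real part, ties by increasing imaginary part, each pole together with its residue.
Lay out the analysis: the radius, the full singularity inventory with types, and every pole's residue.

Radius of convergence at 0: 6/5.
At 6/5: a pole of order 3; residue -11.

Denominator factor (ε - 6/5)^3: pole of order 3 at 6/5, modulus 6/5.
The radius of convergence is the smallest modulus among the singular points: 6/5.
At the order-3 pole 6/5 set g(ε) = (ε - (6/5))^3*f(ε) = -11*ε**2 + 8*ε/3 + 19/31.
Order-3 pole: residue = g''(a)/2; g''(6/5) = -22, so the residue is -11.


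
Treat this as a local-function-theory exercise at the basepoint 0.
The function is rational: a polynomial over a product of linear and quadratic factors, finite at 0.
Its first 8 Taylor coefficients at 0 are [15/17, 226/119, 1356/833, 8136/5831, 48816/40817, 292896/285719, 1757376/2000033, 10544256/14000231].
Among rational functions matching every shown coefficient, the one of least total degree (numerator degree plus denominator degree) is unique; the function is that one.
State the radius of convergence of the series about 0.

No rational of total degree below 2 reproduces all 8 coefficients; solving the [1/1] Pade equations on them gives f(k) = (-4*k/3 - 35/34)/(k - 7/6), whose expansion matches every shown term.
Denominator factor (k - 7/6): pole of order 1 at 7/6, modulus 7/6.
The radius of convergence is the smallest modulus among the singular points: 7/6.

The radius of convergence is 7/6.


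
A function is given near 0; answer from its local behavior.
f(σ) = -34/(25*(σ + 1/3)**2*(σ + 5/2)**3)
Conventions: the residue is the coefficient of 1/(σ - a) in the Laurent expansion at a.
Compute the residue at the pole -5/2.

At the order-3 pole -5/2 set g(σ) = (σ - (-5/2))^3*f(σ) = -34/(25*(σ + 1/3)**2).
Order-3 pole: residue = g''(a)/2; g''(-5/2) = -264384/714025, so the residue is -132192/714025.

The residue is -132192/714025.


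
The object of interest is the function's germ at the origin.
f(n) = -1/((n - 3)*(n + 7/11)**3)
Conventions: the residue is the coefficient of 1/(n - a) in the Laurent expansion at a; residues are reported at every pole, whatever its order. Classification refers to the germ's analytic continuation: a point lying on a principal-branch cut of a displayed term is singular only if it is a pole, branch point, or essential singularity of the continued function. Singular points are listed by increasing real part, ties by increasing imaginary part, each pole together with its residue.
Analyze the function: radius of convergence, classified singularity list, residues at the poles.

Radius of convergence at 0: 7/11.
At -7/11: a pole of order 3; residue 1331/64000.
At 3: a pole of order 1; residue -1331/64000.

Denominator factor (n + 7/11)^3: pole of order 3 at -7/11, modulus 7/11.
Denominator factor (n - 3): pole of order 1 at 3, modulus 3.
The radius of convergence is the smallest modulus among the singular points: 7/11.
At the order-3 pole -7/11 set g(n) = (n - (-7/11))^3*f(n) = -1/(n - 3).
Order-3 pole: residue = g''(a)/2; g''(-7/11) = 1331/32000, so the residue is 1331/64000.
At the order-1 pole 3 set g(n) = (n - (3))*f(n) = -1/(n + 7/11)**3.
Simple pole: residue = g(a) at a = 3, which is -1331/64000.
List the singular points by increasing real part (a conjugate pair: the negative imaginary part first).


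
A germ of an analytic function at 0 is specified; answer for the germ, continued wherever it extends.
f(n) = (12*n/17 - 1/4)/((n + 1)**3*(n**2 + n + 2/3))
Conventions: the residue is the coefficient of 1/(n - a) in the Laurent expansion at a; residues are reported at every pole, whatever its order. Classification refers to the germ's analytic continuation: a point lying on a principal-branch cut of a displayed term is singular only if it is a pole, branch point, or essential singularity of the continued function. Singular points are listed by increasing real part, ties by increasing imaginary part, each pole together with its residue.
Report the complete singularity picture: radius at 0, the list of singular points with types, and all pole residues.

Radius of convergence at 0: (1/3)*sqrt(6).
At -1: a pole of order 3; residue 279/544.
At (-1/2) - ((1/6)*sqrt(15))*i: a pole of order 1; residue (-279/1088) + ((1467/5440)*sqrt(15))*i.
At (-1/2) + ((1/6)*sqrt(15))*i: a pole of order 1; residue (-279/1088) - ((1467/5440)*sqrt(15))*i.

Denominator factor (n**2 + n + 2/3): discriminant -5/3, complex-conjugate roots (-1/2) + ((1/6)*sqrt(15))*i and (-1/2) - ((1/6)*sqrt(15))*i; poles of order 1, moduli (1/3)*sqrt(6) and (1/3)*sqrt(6).
Denominator factor (n + 1)^3: pole of order 3 at -1, modulus 1.
The radius of convergence is the smallest modulus among the singular points: (1/3)*sqrt(6).
At the order-3 pole -1 set g(n) = (n - (-1))^3*f(n) = (12*n/17 - 1/4)/(n**2 + n + 2/3).
Order-3 pole: residue = g''(a)/2; g''(-1) = 279/272, so the residue is 279/544.
The factor n**2 + n + 2/3 splits as (n - a)(n - a') with a = (-1/2) - ((1/6)*sqrt(15))*i, a' = (-1/2) + ((1/6)*sqrt(15))*i. At the order-1 pole a set g(n) = (n - a)*f(n) = [(12*n/17 - 1/4)/(n + 1)**3] / (n - a').
Simple pole: residue = g(a) at a = (-1/2) - ((1/6)*sqrt(15))*i, which is (-279/1088) + ((1467/5440)*sqrt(15))*i.
The factor n**2 + n + 2/3 splits as (n - a)(n - a') with a = (-1/2) + ((1/6)*sqrt(15))*i, a' = (-1/2) - ((1/6)*sqrt(15))*i. At the order-1 pole a set g(n) = (n - a)*f(n) = [(12*n/17 - 1/4)/(n + 1)**3] / (n - a').
Simple pole: residue = g(a) at a = (-1/2) + ((1/6)*sqrt(15))*i, which is (-279/1088) - ((1467/5440)*sqrt(15))*i.
List the singular points by increasing real part (a conjugate pair: the negative imaginary part first).


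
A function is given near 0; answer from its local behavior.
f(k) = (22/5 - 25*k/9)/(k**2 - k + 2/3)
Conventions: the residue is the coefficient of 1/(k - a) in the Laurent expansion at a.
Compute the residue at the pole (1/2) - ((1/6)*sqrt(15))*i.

The factor k**2 - k + 2/3 splits as (k - a)(k - a') with a = (1/2) - ((1/6)*sqrt(15))*i, a' = (1/2) + ((1/6)*sqrt(15))*i. At the order-1 pole a set g(k) = (k - a)*f(k) = [22/5 - 25*k/9] / (k - a').
Simple pole: residue = g(a) at a = (1/2) - ((1/6)*sqrt(15))*i, which is (-25/18) + ((271/450)*sqrt(15))*i.

The residue is (-25/18) + ((271/450)*sqrt(15))*i.


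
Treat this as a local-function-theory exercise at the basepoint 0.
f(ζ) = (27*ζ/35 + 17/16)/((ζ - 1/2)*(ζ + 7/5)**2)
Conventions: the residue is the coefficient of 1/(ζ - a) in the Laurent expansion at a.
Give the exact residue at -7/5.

The residue is -4055/10108.

At the order-2 pole -7/5 set g(ζ) = (ζ - (-7/5))^2*f(ζ) = (27*ζ/35 + 17/16)/(ζ - 1/2).
Order-2 pole: residue = g'(a); g'(-7/5) = -4055/10108, so the residue is -4055/10108.


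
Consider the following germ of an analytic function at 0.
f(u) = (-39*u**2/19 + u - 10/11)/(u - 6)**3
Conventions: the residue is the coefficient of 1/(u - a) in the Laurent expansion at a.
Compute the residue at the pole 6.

At the order-3 pole 6 set g(u) = (u - (6))^3*f(u) = -39*u**2/19 + u - 10/11.
Order-3 pole: residue = g''(a)/2; g''(6) = -78/19, so the residue is -39/19.

The residue is -39/19.


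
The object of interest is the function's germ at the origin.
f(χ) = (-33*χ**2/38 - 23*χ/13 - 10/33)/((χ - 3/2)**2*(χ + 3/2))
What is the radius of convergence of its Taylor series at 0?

The radius of convergence is 3/2.

Denominator factor (χ + 3/2): pole of order 1 at -3/2, modulus 3/2.
Denominator factor (χ - 3/2)^2: pole of order 2 at 3/2, modulus 3/2.
The radius of convergence is the smallest modulus among the singular points: 3/2.


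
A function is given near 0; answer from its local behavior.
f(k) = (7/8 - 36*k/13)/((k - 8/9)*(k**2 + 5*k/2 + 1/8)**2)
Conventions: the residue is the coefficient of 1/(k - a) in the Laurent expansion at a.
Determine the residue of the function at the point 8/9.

The residue is -8660520/53730157.

At the order-1 pole 8/9 set g(k) = (k - (8/9))*f(k) = (7/8 - 36*k/13)/(k**2 + 5*k/2 + 1/8)**2.
Simple pole: residue = g(a) at a = 8/9, which is -8660520/53730157.


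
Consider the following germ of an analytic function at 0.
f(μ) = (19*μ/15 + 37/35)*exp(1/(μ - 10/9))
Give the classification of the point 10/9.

The point is an essential singularity.

The exponent 1/(μ - (10/9)) has a pole at 10/9, so exp(1/(μ - (10/9))) takes every nonzero value near it: an essential singularity (not a pole of any order).


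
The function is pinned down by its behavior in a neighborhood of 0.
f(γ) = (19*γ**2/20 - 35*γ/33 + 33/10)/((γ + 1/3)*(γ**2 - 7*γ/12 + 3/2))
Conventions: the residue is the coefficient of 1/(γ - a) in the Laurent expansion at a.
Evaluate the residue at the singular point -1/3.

At the order-1 pole -1/3 set g(γ) = (γ - (-1/3))*f(γ) = (19*γ**2/20 - 35*γ/33 + 33/10)/(γ**2 - 7*γ/12 + 3/2).
Simple pole: residue = g(a) at a = -1/3, which is 7443/3575.

The residue is 7443/3575.


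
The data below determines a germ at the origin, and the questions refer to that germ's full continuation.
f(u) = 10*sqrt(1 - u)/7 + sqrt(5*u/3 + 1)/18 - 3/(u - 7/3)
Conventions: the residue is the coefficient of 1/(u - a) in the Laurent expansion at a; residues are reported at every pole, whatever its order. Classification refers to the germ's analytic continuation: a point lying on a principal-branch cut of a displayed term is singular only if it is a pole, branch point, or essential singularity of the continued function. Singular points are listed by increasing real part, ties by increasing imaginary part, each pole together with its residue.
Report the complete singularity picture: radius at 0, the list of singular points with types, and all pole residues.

Denominator factor (u - 7/3): pole of order 1 at 7/3, modulus 7/3.
Branch term (1/18)*sqrt(1 - u/(-3/5)): its argument vanishes at u = -3/5, a square-root branch point, modulus 3/5.
Branch term (10/7)*sqrt(1 - u/(1)): its argument vanishes at u = 1, a square-root branch point, modulus 1.
The radius of convergence is the smallest modulus among the singular points: 3/5.
The branch terms are analytic at 7/3 and contribute nothing to the residue; only the rational part matters.
At the order-1 pole 7/3 set g(u) = (u - (7/3))*(rational part) = -3.
Simple pole: residue = g(a) at a = 7/3, which is -3.
List the singular points by increasing real part (a conjugate pair: the negative imaginary part first).

Radius of convergence at 0: 3/5.
At -3/5: an algebraic (square-root) branch point.
At 1: an algebraic (square-root) branch point.
At 7/3: a pole of order 1; residue -3.


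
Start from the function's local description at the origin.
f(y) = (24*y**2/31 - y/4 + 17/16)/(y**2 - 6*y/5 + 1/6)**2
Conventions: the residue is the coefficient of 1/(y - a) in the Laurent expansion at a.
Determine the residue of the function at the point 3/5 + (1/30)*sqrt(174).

The residue is -(193725/834272)*sqrt(174).

The factor y**2 - 6*y/5 + 1/6 splits as (y - a)(y - a') with a = 3/5 + (1/30)*sqrt(174), a' = 3/5 - (1/30)*sqrt(174). At the order-2 pole a set g(y) = (y - a)^2*f(y) = [24*y**2/31 - y/4 + 17/16] / (y - a')^2.
Order-2 pole: residue = g'(a); g'(3/5 + (1/30)*sqrt(174)) = -(193725/834272)*sqrt(174), so the residue is -(193725/834272)*sqrt(174).


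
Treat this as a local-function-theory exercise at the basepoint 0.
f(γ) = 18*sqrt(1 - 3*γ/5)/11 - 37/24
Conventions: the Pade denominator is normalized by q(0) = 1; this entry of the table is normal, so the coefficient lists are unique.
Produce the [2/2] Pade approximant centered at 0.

Taylor coefficients needed (expand at 0): a_0 = 25/264, a_1 = -27/55, a_2 = -81/1100, a_3 = -243/11000, a_4 = -729/88000.
Write the denominator as Q(γ) = 1 + q1*γ + q2*γ^2. Requiring Q*f - P = O(γ^5) with deg P <= 2 kills the coefficients of γ^3..γ^4 in Q*f:
  γ^3: a_3 + q1*a_2 + q2*a_1 = 0, i.e. -243/11000 + (-81/1100)*q1 + (-27/55)*q2 = 0.
  γ^4: a_4 + q1*a_3 + q2*a_2 = 0, i.e. -729/88000 + (-243/11000)*q1 + (-81/1100)*q2 = 0.
Solving this linear system: q1 = -9/20, q2 = 9/400.
The numerator is Q*f truncated at degree 2: P0 = a_0 = 25/264; P1 = a_1 + q1*a_0 = -939/1760; P2 = a_2 + q1*a_1 + q2*a_0 = 5259/35200.

The Pade approximant has numerator coefficients [25/264, -939/1760, 5259/35200]; denominator coefficients [1, -9/20, 9/400].


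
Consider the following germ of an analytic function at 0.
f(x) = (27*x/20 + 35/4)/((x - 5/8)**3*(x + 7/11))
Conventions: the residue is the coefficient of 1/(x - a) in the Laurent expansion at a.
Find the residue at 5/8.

At the order-3 pole 5/8 set g(x) = (x - (5/8))^3*f(x) = (27*x/20 + 35/4)/(x + 7/11).
Order-3 pole: residue = g''(a)/2; g''(5/8) = 53774336/6838155, so the residue is 26887168/6838155.

The residue is 26887168/6838155.


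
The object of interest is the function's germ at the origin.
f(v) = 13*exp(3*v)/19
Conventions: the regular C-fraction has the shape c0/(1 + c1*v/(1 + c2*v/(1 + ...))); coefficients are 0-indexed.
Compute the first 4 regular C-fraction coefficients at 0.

The regular C-fraction coefficients are [13/19, -3, 3/2, -1/2].

Taylor coefficients (expand at 0): a_0 = 13/19, a_1 = 39/19, a_2 = 117/38, a_3 = 117/38.
c0 = a_0 = 13/19. Peel one level at a time: if S = 1 + c*v/S' with S'(0) = 1, then c is the v-coefficient of S and S' = c*v/(S - 1).
S_1 = c0/f = 1 + (-3)*v + (9/2)*v^2 + ...; c1 = -3.
S_2 = c1*v/(S_1 - 1) = 1 + (3/2)*v + (3/4)*v^2 + ...; c2 = 3/2.
S_3 = c2*v/(S_2 - 1) = 1 + (-1/2)*v + ...; c3 = -1/2.


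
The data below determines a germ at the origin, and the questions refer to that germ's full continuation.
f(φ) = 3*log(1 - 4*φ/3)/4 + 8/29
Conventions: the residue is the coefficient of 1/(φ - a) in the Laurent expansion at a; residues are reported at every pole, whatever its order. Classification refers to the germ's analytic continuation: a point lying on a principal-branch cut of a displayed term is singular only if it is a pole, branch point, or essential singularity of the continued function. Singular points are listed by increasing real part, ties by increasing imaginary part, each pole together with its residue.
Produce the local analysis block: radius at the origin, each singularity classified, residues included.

Branch term (3/4)*log(1 - φ/(3/4)): its argument vanishes at φ = 3/4, a logarithmic branch point, modulus 3/4.
The radius of convergence is the smallest modulus among the singular points: 3/4.

Radius of convergence at 0: 3/4.
At 3/4: a logarithmic branch point.
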